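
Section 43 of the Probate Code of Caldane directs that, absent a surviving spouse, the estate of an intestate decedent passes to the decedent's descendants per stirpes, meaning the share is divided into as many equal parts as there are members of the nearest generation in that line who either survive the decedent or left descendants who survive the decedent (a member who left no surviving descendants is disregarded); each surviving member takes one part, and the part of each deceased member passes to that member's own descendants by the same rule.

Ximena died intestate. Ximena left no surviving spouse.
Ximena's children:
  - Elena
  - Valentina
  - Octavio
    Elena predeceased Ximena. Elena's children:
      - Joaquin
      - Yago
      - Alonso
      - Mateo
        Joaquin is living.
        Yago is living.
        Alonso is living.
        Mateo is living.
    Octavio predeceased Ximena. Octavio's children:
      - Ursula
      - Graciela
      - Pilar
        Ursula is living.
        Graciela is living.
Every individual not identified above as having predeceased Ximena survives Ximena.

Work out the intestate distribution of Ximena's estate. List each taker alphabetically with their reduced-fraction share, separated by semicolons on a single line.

There is no surviving spouse, so the entire estate passes to Ximena's descendants per stirpes.
The estate is divided into 3 equal shares of 1/3 among Elena, Valentina, Octavio.
Elena predeceased; the 1/3 allotted to Elena's branch passes to Elena's issue by representation.
The 1/3 is divided into 4 equal shares of 1/12 among Joaquin, Yago, Alonso, Mateo.
Joaquin is living and takes 1/12.
Yago is living and takes 1/12.
Alonso is living and takes 1/12.
Mateo is living and takes 1/12.
Valentina is living and takes 1/3.
Octavio predeceased; the 1/3 allotted to Octavio's branch passes to Octavio's issue by representation.
The 1/3 is divided into 3 equal shares of 1/9 among Ursula, Graciela, Pilar.
Ursula is living and takes 1/9.
Graciela is living and takes 1/9.
Pilar is living and takes 1/9.

Alonso 1/12; Graciela 1/9; Joaquin 1/12; Mateo 1/12; Pilar 1/9; Ursula 1/9; Valentina 1/3; Yago 1/12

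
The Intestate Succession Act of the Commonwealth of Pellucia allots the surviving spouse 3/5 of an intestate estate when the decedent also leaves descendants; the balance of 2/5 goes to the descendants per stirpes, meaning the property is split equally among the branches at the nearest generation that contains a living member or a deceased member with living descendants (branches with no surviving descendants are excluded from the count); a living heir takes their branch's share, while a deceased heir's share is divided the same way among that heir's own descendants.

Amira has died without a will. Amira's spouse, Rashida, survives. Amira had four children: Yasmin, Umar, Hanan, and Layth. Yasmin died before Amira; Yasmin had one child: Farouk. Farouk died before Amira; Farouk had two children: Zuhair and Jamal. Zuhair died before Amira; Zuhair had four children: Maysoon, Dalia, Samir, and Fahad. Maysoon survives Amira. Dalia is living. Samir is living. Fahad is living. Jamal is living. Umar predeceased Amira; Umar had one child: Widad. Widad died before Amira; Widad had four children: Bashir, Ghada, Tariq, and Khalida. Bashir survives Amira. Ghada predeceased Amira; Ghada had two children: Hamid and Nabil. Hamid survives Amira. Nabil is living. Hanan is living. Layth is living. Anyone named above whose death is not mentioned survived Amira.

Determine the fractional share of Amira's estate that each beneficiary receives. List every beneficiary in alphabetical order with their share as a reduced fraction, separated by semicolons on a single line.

Rashida, as surviving spouse, takes 3/5.
The remaining 2/5 passes to Amira's descendants per stirpes.
The 2/5 is divided into 4 equal shares of 1/10 among Yasmin, Umar, Hanan, Layth.
Yasmin predeceased; the 1/10 allotted to Yasmin's branch passes to Yasmin's issue by representation.
Farouk's line is the sole branch at this level, so the full 1/10 passes to Farouk's issue by representation.
The 1/10 is divided into 2 equal shares of 1/20 among Zuhair, Jamal.
Zuhair predeceased; the 1/20 allotted to Zuhair's branch passes to Zuhair's issue by representation.
The 1/20 is divided into 4 equal shares of 1/80 among Maysoon, Dalia, Samir, Fahad.
Maysoon is living and takes 1/80.
Dalia is living and takes 1/80.
Samir is living and takes 1/80.
Fahad is living and takes 1/80.
Jamal is living and takes 1/20.
Umar predeceased; the 1/10 allotted to Umar's branch passes to Umar's issue by representation.
Widad's line is the sole branch at this level, so the full 1/10 passes to Widad's issue by representation.
The 1/10 is divided into 4 equal shares of 1/40 among Bashir, Ghada, Tariq, Khalida.
Bashir is living and takes 1/40.
Ghada predeceased; the 1/40 allotted to Ghada's branch passes to Ghada's issue by representation.
The 1/40 is divided into 2 equal shares of 1/80 among Hamid, Nabil.
Hamid is living and takes 1/80.
Nabil is living and takes 1/80.
Tariq is living and takes 1/40.
Khalida is living and takes 1/40.
Hanan is living and takes 1/10.
Layth is living and takes 1/10.

Bashir 1/40; Dalia 1/80; Fahad 1/80; Hamid 1/80; Hanan 1/10; Jamal 1/20; Khalida 1/40; Layth 1/10; Maysoon 1/80; Nabil 1/80; Rashida 3/5; Samir 1/80; Tariq 1/40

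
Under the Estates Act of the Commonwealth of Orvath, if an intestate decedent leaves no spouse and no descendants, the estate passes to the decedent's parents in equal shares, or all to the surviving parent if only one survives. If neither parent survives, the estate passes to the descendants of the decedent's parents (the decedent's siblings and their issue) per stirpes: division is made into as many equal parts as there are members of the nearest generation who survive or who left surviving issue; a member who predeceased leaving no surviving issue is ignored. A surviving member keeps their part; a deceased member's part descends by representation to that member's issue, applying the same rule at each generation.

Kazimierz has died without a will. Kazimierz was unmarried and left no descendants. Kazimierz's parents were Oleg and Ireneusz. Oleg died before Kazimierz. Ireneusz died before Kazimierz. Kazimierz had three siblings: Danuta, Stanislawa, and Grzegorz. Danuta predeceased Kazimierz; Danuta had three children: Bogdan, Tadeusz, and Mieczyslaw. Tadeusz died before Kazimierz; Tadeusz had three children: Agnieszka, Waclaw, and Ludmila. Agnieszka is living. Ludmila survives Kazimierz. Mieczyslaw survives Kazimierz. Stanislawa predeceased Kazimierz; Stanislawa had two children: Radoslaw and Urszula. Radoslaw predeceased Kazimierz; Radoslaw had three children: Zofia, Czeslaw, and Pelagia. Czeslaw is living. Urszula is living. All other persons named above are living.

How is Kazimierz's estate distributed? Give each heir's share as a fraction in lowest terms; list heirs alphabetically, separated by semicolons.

Neither parent survives and there are no descendants, so the estate passes to Kazimierz's siblings and their issue per stirpes.
The estate is divided into 3 equal shares of 1/3 among Danuta, Stanislawa, Grzegorz.
Danuta predeceased; the 1/3 allotted to Danuta's branch passes to Danuta's issue by representation.
The 1/3 is divided into 3 equal shares of 1/9 among Bogdan, Tadeusz, Mieczyslaw.
Bogdan is living and takes 1/9.
Tadeusz predeceased; the 1/9 allotted to Tadeusz's branch passes to Tadeusz's issue by representation.
The 1/9 is divided into 3 equal shares of 1/27 among Agnieszka, Waclaw, Ludmila.
Agnieszka is living and takes 1/27.
Waclaw is living and takes 1/27.
Ludmila is living and takes 1/27.
Mieczyslaw is living and takes 1/9.
Stanislawa predeceased; the 1/3 allotted to Stanislawa's branch passes to Stanislawa's issue by representation.
The 1/3 is divided into 2 equal shares of 1/6 among Radoslaw, Urszula.
Radoslaw predeceased; the 1/6 allotted to Radoslaw's branch passes to Radoslaw's issue by representation.
The 1/6 is divided into 3 equal shares of 1/18 among Zofia, Czeslaw, Pelagia.
Zofia is living and takes 1/18.
Czeslaw is living and takes 1/18.
Pelagia is living and takes 1/18.
Urszula is living and takes 1/6.
Grzegorz is living and takes 1/3.

Agnieszka 1/27; Bogdan 1/9; Czeslaw 1/18; Grzegorz 1/3; Ludmila 1/27; Mieczyslaw 1/9; Pelagia 1/18; Urszula 1/6; Waclaw 1/27; Zofia 1/18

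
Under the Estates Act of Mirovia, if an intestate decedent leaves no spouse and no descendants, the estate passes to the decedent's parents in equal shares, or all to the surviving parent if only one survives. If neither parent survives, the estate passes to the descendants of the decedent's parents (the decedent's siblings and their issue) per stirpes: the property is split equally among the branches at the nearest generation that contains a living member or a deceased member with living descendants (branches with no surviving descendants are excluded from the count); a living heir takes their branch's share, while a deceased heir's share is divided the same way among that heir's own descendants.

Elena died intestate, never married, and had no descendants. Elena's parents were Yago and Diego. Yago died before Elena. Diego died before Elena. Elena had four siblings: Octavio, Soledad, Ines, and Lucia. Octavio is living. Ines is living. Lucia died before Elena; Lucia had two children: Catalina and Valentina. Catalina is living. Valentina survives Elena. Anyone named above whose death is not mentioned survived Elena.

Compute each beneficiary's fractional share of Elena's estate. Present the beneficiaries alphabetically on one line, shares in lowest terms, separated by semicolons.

Catalina 1/8; Ines 1/4; Octavio 1/4; Soledad 1/4; Valentina 1/8

Neither parent survives and there are no descendants, so the estate passes to Elena's siblings and their issue per stirpes.
The estate is divided into 4 equal shares of 1/4 among Octavio, Soledad, Ines, Lucia.
Octavio is living and takes 1/4.
Soledad is living and takes 1/4.
Ines is living and takes 1/4.
Lucia predeceased; the 1/4 allotted to Lucia's branch passes to Lucia's issue by representation.
The 1/4 is divided into 2 equal shares of 1/8 among Catalina, Valentina.
Catalina is living and takes 1/8.
Valentina is living and takes 1/8.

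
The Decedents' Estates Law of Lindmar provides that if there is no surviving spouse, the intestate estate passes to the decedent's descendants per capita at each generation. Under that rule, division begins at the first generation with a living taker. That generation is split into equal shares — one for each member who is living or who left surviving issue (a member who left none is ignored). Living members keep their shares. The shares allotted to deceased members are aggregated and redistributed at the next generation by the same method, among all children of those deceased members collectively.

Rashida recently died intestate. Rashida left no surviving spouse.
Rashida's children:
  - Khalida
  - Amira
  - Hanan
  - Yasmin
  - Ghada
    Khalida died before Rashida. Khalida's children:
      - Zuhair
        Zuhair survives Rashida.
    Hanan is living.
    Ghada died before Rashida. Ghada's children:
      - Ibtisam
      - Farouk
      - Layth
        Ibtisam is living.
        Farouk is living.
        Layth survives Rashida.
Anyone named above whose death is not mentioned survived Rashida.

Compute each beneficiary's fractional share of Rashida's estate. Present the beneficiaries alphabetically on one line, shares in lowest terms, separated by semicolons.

There is no surviving spouse, so the entire estate passes to Rashida's descendants per capita at each generation.
At generation 1 (Khalida, Amira, Hanan, Yasmin, Ghada) there are 5 shares of (1)/5 = 1/5 each.
Living: Amira, Hanan, and Yasmin — each takes 1/5.
Deceased: Khalida and Ghada. Their combined 2/5 is pooled and carried to generation 2.
At generation 2 (Zuhair, Ibtisam, Farouk, Layth) there are 4 shares of (2/5)/4 = 1/10 each.
Living: Zuhair, Ibtisam, Farouk, and Layth — each takes 1/10.

Amira 1/5; Farouk 1/10; Hanan 1/5; Ibtisam 1/10; Layth 1/10; Yasmin 1/5; Zuhair 1/10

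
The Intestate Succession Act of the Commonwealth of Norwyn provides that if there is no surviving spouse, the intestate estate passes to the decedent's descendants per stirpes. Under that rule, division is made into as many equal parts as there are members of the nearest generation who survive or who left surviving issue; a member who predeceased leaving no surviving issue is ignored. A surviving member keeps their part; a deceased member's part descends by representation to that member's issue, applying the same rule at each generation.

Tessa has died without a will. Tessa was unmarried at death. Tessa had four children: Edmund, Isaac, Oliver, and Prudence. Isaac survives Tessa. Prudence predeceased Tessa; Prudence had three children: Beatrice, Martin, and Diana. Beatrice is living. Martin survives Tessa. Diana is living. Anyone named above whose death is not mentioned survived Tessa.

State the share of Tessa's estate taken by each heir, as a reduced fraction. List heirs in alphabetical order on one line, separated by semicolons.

There is no surviving spouse, so the entire estate passes to Tessa's descendants per stirpes.
The estate is divided into 4 equal shares of 1/4 among Edmund, Isaac, Oliver, Prudence.
Edmund is living and takes 1/4.
Isaac is living and takes 1/4.
Oliver is living and takes 1/4.
Prudence predeceased; the 1/4 allotted to Prudence's branch passes to Prudence's issue by representation.
The 1/4 is divided into 3 equal shares of 1/12 among Beatrice, Martin, Diana.
Beatrice is living and takes 1/12.
Martin is living and takes 1/12.
Diana is living and takes 1/12.

Beatrice 1/12; Diana 1/12; Edmund 1/4; Isaac 1/4; Martin 1/12; Oliver 1/4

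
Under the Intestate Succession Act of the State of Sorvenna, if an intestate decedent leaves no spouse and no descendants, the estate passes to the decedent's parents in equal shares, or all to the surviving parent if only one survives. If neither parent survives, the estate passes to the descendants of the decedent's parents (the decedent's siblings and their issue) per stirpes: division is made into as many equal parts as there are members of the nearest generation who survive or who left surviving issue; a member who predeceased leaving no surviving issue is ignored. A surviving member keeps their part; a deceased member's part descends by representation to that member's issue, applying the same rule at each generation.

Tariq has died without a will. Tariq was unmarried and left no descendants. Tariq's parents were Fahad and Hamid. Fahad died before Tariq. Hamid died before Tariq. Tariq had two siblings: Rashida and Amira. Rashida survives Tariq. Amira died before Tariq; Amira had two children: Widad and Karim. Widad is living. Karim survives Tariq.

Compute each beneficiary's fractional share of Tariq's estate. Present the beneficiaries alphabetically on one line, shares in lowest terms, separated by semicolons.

Neither parent survives and there are no descendants, so the estate passes to Tariq's siblings and their issue per stirpes.
The estate is divided into 2 equal shares of 1/2 among Rashida, Amira.
Rashida is living and takes 1/2.
Amira predeceased; the 1/2 allotted to Amira's branch passes to Amira's issue by representation.
The 1/2 is divided into 2 equal shares of 1/4 among Widad, Karim.
Widad is living and takes 1/4.
Karim is living and takes 1/4.

Karim 1/4; Rashida 1/2; Widad 1/4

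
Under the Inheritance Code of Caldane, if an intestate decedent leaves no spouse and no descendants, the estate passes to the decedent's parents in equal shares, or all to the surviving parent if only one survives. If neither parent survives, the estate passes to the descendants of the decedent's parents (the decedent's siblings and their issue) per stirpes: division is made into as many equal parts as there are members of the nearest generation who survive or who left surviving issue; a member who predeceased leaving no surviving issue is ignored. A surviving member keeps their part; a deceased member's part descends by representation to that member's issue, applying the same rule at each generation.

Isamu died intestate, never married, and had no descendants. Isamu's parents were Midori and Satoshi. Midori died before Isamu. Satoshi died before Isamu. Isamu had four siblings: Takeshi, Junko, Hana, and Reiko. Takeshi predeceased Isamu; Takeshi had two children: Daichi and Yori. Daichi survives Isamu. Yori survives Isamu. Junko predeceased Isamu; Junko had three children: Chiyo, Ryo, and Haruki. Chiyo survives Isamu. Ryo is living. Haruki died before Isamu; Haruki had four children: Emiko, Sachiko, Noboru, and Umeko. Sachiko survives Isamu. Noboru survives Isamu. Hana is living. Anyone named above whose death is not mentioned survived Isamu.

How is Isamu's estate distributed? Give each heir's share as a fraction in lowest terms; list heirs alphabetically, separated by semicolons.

Neither parent survives and there are no descendants, so the estate passes to Isamu's siblings and their issue per stirpes.
The estate is divided into 4 equal shares of 1/4 among Takeshi, Junko, Hana, Reiko.
Takeshi predeceased; the 1/4 allotted to Takeshi's branch passes to Takeshi's issue by representation.
The 1/4 is divided into 2 equal shares of 1/8 among Daichi, Yori.
Daichi is living and takes 1/8.
Yori is living and takes 1/8.
Junko predeceased; the 1/4 allotted to Junko's branch passes to Junko's issue by representation.
The 1/4 is divided into 3 equal shares of 1/12 among Chiyo, Ryo, Haruki.
Chiyo is living and takes 1/12.
Ryo is living and takes 1/12.
Haruki predeceased; the 1/12 allotted to Haruki's branch passes to Haruki's issue by representation.
The 1/12 is divided into 4 equal shares of 1/48 among Emiko, Sachiko, Noboru, Umeko.
Emiko is living and takes 1/48.
Sachiko is living and takes 1/48.
Noboru is living and takes 1/48.
Umeko is living and takes 1/48.
Hana is living and takes 1/4.
Reiko is living and takes 1/4.

Chiyo 1/12; Daichi 1/8; Emiko 1/48; Hana 1/4; Noboru 1/48; Reiko 1/4; Ryo 1/12; Sachiko 1/48; Umeko 1/48; Yori 1/8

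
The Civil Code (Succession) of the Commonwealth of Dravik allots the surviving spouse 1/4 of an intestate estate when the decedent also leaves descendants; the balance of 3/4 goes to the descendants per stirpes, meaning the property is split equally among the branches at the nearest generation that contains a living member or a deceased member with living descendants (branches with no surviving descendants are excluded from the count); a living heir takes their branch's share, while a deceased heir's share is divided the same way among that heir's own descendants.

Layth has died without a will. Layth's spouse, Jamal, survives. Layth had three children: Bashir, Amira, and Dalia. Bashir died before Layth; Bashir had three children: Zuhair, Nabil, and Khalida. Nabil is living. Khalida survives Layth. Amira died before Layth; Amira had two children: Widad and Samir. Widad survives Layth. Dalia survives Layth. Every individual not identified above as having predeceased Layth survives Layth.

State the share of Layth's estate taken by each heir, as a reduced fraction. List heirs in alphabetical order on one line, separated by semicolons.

Dalia 1/4; Jamal 1/4; Khalida 1/12; Nabil 1/12; Samir 1/8; Widad 1/8; Zuhair 1/12

Jamal, as surviving spouse, takes 1/4.
The remaining 3/4 passes to Layth's descendants per stirpes.
The 3/4 is divided into 3 equal shares of 1/4 among Bashir, Amira, Dalia.
Bashir predeceased; the 1/4 allotted to Bashir's branch passes to Bashir's issue by representation.
The 1/4 is divided into 3 equal shares of 1/12 among Zuhair, Nabil, Khalida.
Zuhair is living and takes 1/12.
Nabil is living and takes 1/12.
Khalida is living and takes 1/12.
Amira predeceased; the 1/4 allotted to Amira's branch passes to Amira's issue by representation.
The 1/4 is divided into 2 equal shares of 1/8 among Widad, Samir.
Widad is living and takes 1/8.
Samir is living and takes 1/8.
Dalia is living and takes 1/4.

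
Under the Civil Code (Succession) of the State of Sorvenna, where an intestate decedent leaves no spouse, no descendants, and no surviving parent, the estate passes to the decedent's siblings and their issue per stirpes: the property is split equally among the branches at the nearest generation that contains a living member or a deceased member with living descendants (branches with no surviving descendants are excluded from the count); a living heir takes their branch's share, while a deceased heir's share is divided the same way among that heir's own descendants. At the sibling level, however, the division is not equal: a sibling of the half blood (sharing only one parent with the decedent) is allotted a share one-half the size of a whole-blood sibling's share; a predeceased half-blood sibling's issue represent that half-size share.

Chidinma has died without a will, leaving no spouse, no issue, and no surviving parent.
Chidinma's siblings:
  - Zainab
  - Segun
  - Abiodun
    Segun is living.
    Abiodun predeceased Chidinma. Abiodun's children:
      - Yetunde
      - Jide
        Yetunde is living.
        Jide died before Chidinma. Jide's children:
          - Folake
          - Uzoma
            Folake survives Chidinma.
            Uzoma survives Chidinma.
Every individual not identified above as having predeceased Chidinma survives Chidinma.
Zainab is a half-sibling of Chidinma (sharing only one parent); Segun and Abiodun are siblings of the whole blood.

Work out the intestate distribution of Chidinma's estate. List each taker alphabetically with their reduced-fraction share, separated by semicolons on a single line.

Folake 1/10; Segun 2/5; Uzoma 1/10; Yetunde 1/5; Zainab 1/5

No spouse, descendants, or parent survives, so the estate passes to Chidinma's siblings per stirpes.
Half-blood siblings count for one-half the weight of whole-blood siblings at the initial division.
Dividing 1 in proportion to weights (total weight 5/2): Zainab (weight 1/2) → 1/5; Segun (weight 1) → 2/5; Abiodun (weight 1) → 2/5.
Zainab is living and takes 1/5.
Segun is living and takes 2/5.
Abiodun predeceased; the 2/5 allotted to Abiodun's branch passes to Abiodun's issue by representation.
The 2/5 is divided into 2 equal shares of 1/5 among Yetunde, Jide.
Yetunde is living and takes 1/5.
Jide predeceased; the 1/5 allotted to Jide's branch passes to Jide's issue by representation.
The 1/5 is divided into 2 equal shares of 1/10 among Folake, Uzoma.
Folake is living and takes 1/10.
Uzoma is living and takes 1/10.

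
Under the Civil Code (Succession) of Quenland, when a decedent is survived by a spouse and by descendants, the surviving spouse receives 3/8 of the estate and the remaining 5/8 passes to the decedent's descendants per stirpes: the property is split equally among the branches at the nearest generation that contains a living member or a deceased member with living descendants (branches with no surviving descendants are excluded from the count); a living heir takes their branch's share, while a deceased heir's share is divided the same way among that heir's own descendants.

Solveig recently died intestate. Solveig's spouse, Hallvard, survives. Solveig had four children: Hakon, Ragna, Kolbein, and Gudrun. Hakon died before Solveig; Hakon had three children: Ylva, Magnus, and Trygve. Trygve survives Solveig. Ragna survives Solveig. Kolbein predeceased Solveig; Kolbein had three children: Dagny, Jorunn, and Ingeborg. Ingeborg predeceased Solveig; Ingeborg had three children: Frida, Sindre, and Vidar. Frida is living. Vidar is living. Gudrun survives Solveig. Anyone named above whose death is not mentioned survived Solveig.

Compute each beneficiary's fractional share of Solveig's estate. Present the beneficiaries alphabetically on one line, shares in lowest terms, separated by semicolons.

Dagny 5/96; Frida 5/288; Gudrun 5/32; Hallvard 3/8; Jorunn 5/96; Magnus 5/96; Ragna 5/32; Sindre 5/288; Trygve 5/96; Vidar 5/288; Ylva 5/96

Hallvard, as surviving spouse, takes 3/8.
The remaining 5/8 passes to Solveig's descendants per stirpes.
The 5/8 is divided into 4 equal shares of 5/32 among Hakon, Ragna, Kolbein, Gudrun.
Hakon predeceased; the 5/32 allotted to Hakon's branch passes to Hakon's issue by representation.
The 5/32 is divided into 3 equal shares of 5/96 among Ylva, Magnus, Trygve.
Ylva is living and takes 5/96.
Magnus is living and takes 5/96.
Trygve is living and takes 5/96.
Ragna is living and takes 5/32.
Kolbein predeceased; the 5/32 allotted to Kolbein's branch passes to Kolbein's issue by representation.
The 5/32 is divided into 3 equal shares of 5/96 among Dagny, Jorunn, Ingeborg.
Dagny is living and takes 5/96.
Jorunn is living and takes 5/96.
Ingeborg predeceased; the 5/96 allotted to Ingeborg's branch passes to Ingeborg's issue by representation.
The 5/96 is divided into 3 equal shares of 5/288 among Frida, Sindre, Vidar.
Frida is living and takes 5/288.
Sindre is living and takes 5/288.
Vidar is living and takes 5/288.
Gudrun is living and takes 5/32.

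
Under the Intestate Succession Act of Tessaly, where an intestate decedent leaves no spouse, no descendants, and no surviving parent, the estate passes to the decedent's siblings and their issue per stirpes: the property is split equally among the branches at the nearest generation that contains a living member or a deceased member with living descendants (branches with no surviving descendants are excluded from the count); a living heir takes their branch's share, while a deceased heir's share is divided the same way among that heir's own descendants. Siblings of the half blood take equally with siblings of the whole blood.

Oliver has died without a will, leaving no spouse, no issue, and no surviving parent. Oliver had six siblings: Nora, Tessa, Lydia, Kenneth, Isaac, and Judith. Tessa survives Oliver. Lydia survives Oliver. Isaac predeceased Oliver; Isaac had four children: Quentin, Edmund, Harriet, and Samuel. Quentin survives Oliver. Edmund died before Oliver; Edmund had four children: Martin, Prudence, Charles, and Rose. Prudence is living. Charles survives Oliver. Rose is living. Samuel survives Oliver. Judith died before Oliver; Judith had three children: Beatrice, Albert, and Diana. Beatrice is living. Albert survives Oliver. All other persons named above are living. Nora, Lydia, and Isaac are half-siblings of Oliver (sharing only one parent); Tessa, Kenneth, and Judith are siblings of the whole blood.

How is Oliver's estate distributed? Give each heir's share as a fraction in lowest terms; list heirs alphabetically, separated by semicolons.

No spouse, descendants, or parent survives, so the estate passes to Oliver's siblings per stirpes.
Half-blood and whole-blood siblings take equally under the stated rule.
The estate is divided into 6 equal shares of 1/6 among Nora, Tessa, Lydia, Kenneth, Isaac, Judith.
Nora is living and takes 1/6.
Tessa is living and takes 1/6.
Lydia is living and takes 1/6.
Kenneth is living and takes 1/6.
Isaac predeceased; the 1/6 allotted to Isaac's branch passes to Isaac's issue by representation.
The 1/6 is divided into 4 equal shares of 1/24 among Quentin, Edmund, Harriet, Samuel.
Quentin is living and takes 1/24.
Edmund predeceased; the 1/24 allotted to Edmund's branch passes to Edmund's issue by representation.
The 1/24 is divided into 4 equal shares of 1/96 among Martin, Prudence, Charles, Rose.
Martin is living and takes 1/96.
Prudence is living and takes 1/96.
Charles is living and takes 1/96.
Rose is living and takes 1/96.
Harriet is living and takes 1/24.
Samuel is living and takes 1/24.
Judith predeceased; the 1/6 allotted to Judith's branch passes to Judith's issue by representation.
The 1/6 is divided into 3 equal shares of 1/18 among Beatrice, Albert, Diana.
Beatrice is living and takes 1/18.
Albert is living and takes 1/18.
Diana is living and takes 1/18.

Albert 1/18; Beatrice 1/18; Charles 1/96; Diana 1/18; Harriet 1/24; Kenneth 1/6; Lydia 1/6; Martin 1/96; Nora 1/6; Prudence 1/96; Quentin 1/24; Rose 1/96; Samuel 1/24; Tessa 1/6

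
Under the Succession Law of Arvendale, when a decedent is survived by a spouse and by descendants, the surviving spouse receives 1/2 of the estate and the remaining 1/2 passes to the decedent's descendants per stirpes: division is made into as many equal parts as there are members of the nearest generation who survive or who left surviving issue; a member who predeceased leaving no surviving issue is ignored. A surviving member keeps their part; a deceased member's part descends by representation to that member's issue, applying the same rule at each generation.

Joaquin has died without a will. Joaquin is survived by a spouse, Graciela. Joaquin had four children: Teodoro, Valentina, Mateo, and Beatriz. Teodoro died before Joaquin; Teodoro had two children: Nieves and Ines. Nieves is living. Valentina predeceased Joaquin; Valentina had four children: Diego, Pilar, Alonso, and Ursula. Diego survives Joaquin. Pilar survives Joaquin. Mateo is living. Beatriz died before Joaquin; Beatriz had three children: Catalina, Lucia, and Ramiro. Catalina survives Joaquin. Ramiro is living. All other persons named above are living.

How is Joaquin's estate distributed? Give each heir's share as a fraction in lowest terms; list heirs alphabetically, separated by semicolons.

Graciela, as surviving spouse, takes 1/2.
The remaining 1/2 passes to Joaquin's descendants per stirpes.
The 1/2 is divided into 4 equal shares of 1/8 among Teodoro, Valentina, Mateo, Beatriz.
Teodoro predeceased; the 1/8 allotted to Teodoro's branch passes to Teodoro's issue by representation.
The 1/8 is divided into 2 equal shares of 1/16 among Nieves, Ines.
Nieves is living and takes 1/16.
Ines is living and takes 1/16.
Valentina predeceased; the 1/8 allotted to Valentina's branch passes to Valentina's issue by representation.
The 1/8 is divided into 4 equal shares of 1/32 among Diego, Pilar, Alonso, Ursula.
Diego is living and takes 1/32.
Pilar is living and takes 1/32.
Alonso is living and takes 1/32.
Ursula is living and takes 1/32.
Mateo is living and takes 1/8.
Beatriz predeceased; the 1/8 allotted to Beatriz's branch passes to Beatriz's issue by representation.
The 1/8 is divided into 3 equal shares of 1/24 among Catalina, Lucia, Ramiro.
Catalina is living and takes 1/24.
Lucia is living and takes 1/24.
Ramiro is living and takes 1/24.

Alonso 1/32; Catalina 1/24; Diego 1/32; Graciela 1/2; Ines 1/16; Lucia 1/24; Mateo 1/8; Nieves 1/16; Pilar 1/32; Ramiro 1/24; Ursula 1/32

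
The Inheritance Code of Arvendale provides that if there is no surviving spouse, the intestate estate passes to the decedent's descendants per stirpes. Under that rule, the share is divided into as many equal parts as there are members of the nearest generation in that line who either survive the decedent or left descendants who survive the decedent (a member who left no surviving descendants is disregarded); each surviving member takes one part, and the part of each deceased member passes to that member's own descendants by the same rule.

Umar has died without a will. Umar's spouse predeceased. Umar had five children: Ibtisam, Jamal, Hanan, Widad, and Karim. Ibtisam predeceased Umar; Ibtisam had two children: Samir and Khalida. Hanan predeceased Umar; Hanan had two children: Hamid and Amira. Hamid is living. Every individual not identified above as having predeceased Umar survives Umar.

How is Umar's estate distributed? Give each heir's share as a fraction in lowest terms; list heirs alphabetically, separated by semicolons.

Amira 1/10; Hamid 1/10; Jamal 1/5; Karim 1/5; Khalida 1/10; Samir 1/10; Widad 1/5

There is no surviving spouse, so the entire estate passes to Umar's descendants per stirpes.
The estate is divided into 5 equal shares of 1/5 among Ibtisam, Jamal, Hanan, Widad, Karim.
Ibtisam predeceased; the 1/5 allotted to Ibtisam's branch passes to Ibtisam's issue by representation.
The 1/5 is divided into 2 equal shares of 1/10 among Samir, Khalida.
Samir is living and takes 1/10.
Khalida is living and takes 1/10.
Jamal is living and takes 1/5.
Hanan predeceased; the 1/5 allotted to Hanan's branch passes to Hanan's issue by representation.
The 1/5 is divided into 2 equal shares of 1/10 among Hamid, Amira.
Hamid is living and takes 1/10.
Amira is living and takes 1/10.
Widad is living and takes 1/5.
Karim is living and takes 1/5.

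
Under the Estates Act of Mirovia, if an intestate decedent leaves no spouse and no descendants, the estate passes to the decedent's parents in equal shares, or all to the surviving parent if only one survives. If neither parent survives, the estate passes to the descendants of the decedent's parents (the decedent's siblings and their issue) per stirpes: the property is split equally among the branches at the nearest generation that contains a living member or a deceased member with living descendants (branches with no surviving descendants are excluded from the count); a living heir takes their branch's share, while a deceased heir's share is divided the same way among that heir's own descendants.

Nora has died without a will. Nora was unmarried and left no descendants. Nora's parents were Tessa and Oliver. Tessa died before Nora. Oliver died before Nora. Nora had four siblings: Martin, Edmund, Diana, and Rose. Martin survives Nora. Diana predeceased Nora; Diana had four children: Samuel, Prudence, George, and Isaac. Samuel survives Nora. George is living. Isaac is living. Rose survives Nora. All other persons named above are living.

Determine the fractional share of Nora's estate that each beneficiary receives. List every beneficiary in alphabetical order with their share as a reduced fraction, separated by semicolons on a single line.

Neither parent survives and there are no descendants, so the estate passes to Nora's siblings and their issue per stirpes.
The estate is divided into 4 equal shares of 1/4 among Martin, Edmund, Diana, Rose.
Martin is living and takes 1/4.
Edmund is living and takes 1/4.
Diana predeceased; the 1/4 allotted to Diana's branch passes to Diana's issue by representation.
The 1/4 is divided into 4 equal shares of 1/16 among Samuel, Prudence, George, Isaac.
Samuel is living and takes 1/16.
Prudence is living and takes 1/16.
George is living and takes 1/16.
Isaac is living and takes 1/16.
Rose is living and takes 1/4.

Edmund 1/4; George 1/16; Isaac 1/16; Martin 1/4; Prudence 1/16; Rose 1/4; Samuel 1/16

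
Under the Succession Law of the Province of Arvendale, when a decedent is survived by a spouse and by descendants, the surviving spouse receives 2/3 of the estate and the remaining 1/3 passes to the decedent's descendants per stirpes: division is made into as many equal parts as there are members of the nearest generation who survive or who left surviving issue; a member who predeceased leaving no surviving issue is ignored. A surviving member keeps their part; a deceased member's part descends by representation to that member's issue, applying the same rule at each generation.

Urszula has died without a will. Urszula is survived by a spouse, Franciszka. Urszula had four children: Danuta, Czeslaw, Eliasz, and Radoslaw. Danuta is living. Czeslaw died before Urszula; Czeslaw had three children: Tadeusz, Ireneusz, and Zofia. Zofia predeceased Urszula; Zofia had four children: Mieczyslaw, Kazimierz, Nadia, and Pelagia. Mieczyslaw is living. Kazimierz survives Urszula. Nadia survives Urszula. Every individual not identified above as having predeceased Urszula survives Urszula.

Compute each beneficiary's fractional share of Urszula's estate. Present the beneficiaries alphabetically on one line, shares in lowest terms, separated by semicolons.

Franciszka, as surviving spouse, takes 2/3.
The remaining 1/3 passes to Urszula's descendants per stirpes.
The 1/3 is divided into 4 equal shares of 1/12 among Danuta, Czeslaw, Eliasz, Radoslaw.
Danuta is living and takes 1/12.
Czeslaw predeceased; the 1/12 allotted to Czeslaw's branch passes to Czeslaw's issue by representation.
The 1/12 is divided into 3 equal shares of 1/36 among Tadeusz, Ireneusz, Zofia.
Tadeusz is living and takes 1/36.
Ireneusz is living and takes 1/36.
Zofia predeceased; the 1/36 allotted to Zofia's branch passes to Zofia's issue by representation.
The 1/36 is divided into 4 equal shares of 1/144 among Mieczyslaw, Kazimierz, Nadia, Pelagia.
Mieczyslaw is living and takes 1/144.
Kazimierz is living and takes 1/144.
Nadia is living and takes 1/144.
Pelagia is living and takes 1/144.
Eliasz is living and takes 1/12.
Radoslaw is living and takes 1/12.

Danuta 1/12; Eliasz 1/12; Franciszka 2/3; Ireneusz 1/36; Kazimierz 1/144; Mieczyslaw 1/144; Nadia 1/144; Pelagia 1/144; Radoslaw 1/12; Tadeusz 1/36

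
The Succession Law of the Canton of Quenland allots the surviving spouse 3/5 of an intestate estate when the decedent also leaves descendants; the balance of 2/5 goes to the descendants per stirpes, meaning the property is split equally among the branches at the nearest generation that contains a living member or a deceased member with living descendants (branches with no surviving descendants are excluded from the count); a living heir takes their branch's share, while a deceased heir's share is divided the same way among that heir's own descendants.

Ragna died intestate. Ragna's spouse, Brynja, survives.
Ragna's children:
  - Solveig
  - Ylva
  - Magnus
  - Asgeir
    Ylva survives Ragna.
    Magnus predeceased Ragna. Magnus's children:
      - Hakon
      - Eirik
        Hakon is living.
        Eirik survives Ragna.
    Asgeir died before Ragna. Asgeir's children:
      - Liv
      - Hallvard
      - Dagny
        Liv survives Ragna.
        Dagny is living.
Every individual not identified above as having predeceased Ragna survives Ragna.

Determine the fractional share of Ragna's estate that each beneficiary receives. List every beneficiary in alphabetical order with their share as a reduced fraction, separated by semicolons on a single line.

Brynja, as surviving spouse, takes 3/5.
The remaining 2/5 passes to Ragna's descendants per stirpes.
The 2/5 is divided into 4 equal shares of 1/10 among Solveig, Ylva, Magnus, Asgeir.
Solveig is living and takes 1/10.
Ylva is living and takes 1/10.
Magnus predeceased; the 1/10 allotted to Magnus's branch passes to Magnus's issue by representation.
The 1/10 is divided into 2 equal shares of 1/20 among Hakon, Eirik.
Hakon is living and takes 1/20.
Eirik is living and takes 1/20.
Asgeir predeceased; the 1/10 allotted to Asgeir's branch passes to Asgeir's issue by representation.
The 1/10 is divided into 3 equal shares of 1/30 among Liv, Hallvard, Dagny.
Liv is living and takes 1/30.
Hallvard is living and takes 1/30.
Dagny is living and takes 1/30.

Brynja 3/5; Dagny 1/30; Eirik 1/20; Hakon 1/20; Hallvard 1/30; Liv 1/30; Solveig 1/10; Ylva 1/10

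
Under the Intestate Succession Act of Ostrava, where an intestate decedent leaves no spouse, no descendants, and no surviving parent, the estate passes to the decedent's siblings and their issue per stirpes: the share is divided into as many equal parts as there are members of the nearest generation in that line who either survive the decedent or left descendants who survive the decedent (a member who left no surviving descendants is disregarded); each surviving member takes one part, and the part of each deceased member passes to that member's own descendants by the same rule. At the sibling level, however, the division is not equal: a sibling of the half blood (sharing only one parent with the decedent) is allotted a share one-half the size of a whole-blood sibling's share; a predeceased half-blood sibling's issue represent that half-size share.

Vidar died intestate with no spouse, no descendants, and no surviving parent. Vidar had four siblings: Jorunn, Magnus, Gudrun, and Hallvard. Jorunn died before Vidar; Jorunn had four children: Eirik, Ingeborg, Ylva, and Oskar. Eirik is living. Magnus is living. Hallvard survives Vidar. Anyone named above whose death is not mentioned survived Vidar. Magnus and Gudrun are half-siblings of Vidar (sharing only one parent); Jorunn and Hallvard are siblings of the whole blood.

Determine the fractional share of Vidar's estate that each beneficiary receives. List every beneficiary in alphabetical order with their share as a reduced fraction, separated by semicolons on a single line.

Eirik 1/12; Gudrun 1/6; Hallvard 1/3; Ingeborg 1/12; Magnus 1/6; Oskar 1/12; Ylva 1/12

No spouse, descendants, or parent survives, so the estate passes to Vidar's siblings per stirpes.
Half-blood siblings count for one-half the weight of whole-blood siblings at the initial division.
Dividing 1 in proportion to weights (total weight 3): Jorunn (weight 1) → 1/3; Magnus (weight 1/2) → 1/6; Gudrun (weight 1/2) → 1/6; Hallvard (weight 1) → 1/3.
Jorunn predeceased; the 1/3 allotted to Jorunn's branch passes to Jorunn's issue by representation.
The 1/3 is divided into 4 equal shares of 1/12 among Eirik, Ingeborg, Ylva, Oskar.
Eirik is living and takes 1/12.
Ingeborg is living and takes 1/12.
Ylva is living and takes 1/12.
Oskar is living and takes 1/12.
Magnus is living and takes 1/6.
Gudrun is living and takes 1/6.
Hallvard is living and takes 1/3.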